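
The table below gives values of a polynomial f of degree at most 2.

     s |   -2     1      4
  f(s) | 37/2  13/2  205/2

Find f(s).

f(s) = 6s^2 + 2s - 3/2

Write f(s) = as^2 + bs + c. Substituting each data point gives a linear system:
  4a - 2b + c = 37/2
  a + b + c = 13/2
  16a + 4b + c = 205/2
Solving the system yields a = 6, b = 2, c = -3/2.
So f(s) = 6s² + 2s - 3/2.
Check: f(1) = 13/2. ✓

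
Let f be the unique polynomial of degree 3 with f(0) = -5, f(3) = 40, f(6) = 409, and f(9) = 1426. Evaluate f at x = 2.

5

Using the Lagrange interpolation formula with nodes 0, 3, 6, 9:
  L_0(x) = (x - 3)(x - 6)(x - 9) / -162
  L_1(x) = x(x - 6)(x - 9) / 54
  L_2(x) = x(x - 3)(x - 9) / -54
  L_3(x) = x(x - 3)(x - 6) / 162
Then f(x) = -5·L_0(x) + 40·L_1(x) + 409·L_2(x) + 1426·L_3(x).
Expanding and collecting terms gives f(x) = 2x³ - 3x - 5.
Evaluating at x = 2: f(2) = 5.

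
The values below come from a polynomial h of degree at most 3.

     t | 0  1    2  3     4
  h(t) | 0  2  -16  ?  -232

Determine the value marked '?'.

On equispaced nodes a degree-3 polynomial has vanishing fourth forward difference, so
  h(0) - 4·h(1) + 6·h(2) - 4·h(3) + h(4) = 0.
Substituting the known values and solving for h(3):
  -4·h(3) = 336
  h(3) = -84.

-84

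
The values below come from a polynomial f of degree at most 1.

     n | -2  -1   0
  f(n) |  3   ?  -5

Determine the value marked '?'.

-1

On equispaced nodes a degree-1 polynomial has vanishing second forward difference, so
  f(-2) - 2·f(-1) + f(0) = 0.
Substituting the known values and solving for f(-1):
  -2·f(-1) = 2
  f(-1) = -1.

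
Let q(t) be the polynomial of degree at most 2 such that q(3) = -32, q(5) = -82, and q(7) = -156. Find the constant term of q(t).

Write q(t) = at^2 + bt + c. Substituting each data point gives a linear system:
  9a + 3b + c = -32
  25a + 5b + c = -82
  49a + 7b + c = -156
Solving the system yields a = -3, b = -1, c = -2.
So q(t) = -3t^2 - t - 2.
The constant term is -2.

-2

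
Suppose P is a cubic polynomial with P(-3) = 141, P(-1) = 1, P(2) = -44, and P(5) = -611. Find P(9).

Write P(s) = as^3 + bs^2 + cs + d. Substituting each data point gives a linear system:
  -27a + 9b - 3c + d = 141
  -a + b - c + d = 1
  8a + 4b + 2c + d = -44
  125a + 25b + 5c + d = -611
Solving the system yields a = -5, b = 1, c = -1, d = -6.
So P(s) = -5s^3 + s^2 - s - 6.
Then P(9) = -3579.

-3579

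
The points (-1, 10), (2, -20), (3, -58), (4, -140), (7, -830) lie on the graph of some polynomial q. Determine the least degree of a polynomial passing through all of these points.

Divided differences on the nodes -1, 2, 3, 4, 7:
  order 0: 10  -20  -58  -140  -830
  order 1: -10  -38  -82  -230
  order 2: -7  -22  -37
  order 3: -3  -3
  order 4: 0
The order-3 divided differences are all -3 (nonzero) and every higher order vanishes, so the data lies on a polynomial of degree exactly 3.

3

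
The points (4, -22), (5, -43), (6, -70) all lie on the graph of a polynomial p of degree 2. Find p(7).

-103

Write p(u) = au^2 + bu + c. Substituting each data point gives a linear system:
  16a + 4b + c = -22
  25a + 5b + c = -43
  36a + 6b + c = -70
Solving the system yields a = -3, b = 6, c = 2.
So p(u) = -3u^2 + 6u + 2.
Then p(7) = -103.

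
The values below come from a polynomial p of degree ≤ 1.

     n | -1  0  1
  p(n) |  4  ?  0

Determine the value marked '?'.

On equispaced nodes a degree-1 polynomial has vanishing second forward difference, so
  p(-1) - 2·p(0) + p(1) = 0.
Substituting the known values and solving for p(0):
  -2·p(0) = -4
  p(0) = 2.

2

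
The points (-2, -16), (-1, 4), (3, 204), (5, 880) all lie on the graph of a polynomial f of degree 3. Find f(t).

f(t) = 6t^3 + 6t^2 - 4t

Write f(t) = at^3 + bt^2 + ct + d. Substituting each data point gives a linear system:
  -8a + 4b - 2c + d = -16
  -a + b - c + d = 4
  27a + 9b + 3c + d = 204
  125a + 25b + 5c + d = 880
Solving the system yields a = 6, b = 6, c = -4, d = 0.
So f(t) = 6t^3 + 6t^2 - 4t.
Check: f(-2) = -16. ✓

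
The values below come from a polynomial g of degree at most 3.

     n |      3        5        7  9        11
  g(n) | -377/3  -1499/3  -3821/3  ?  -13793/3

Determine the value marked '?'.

The 4 known points determine the degree-3 polynomial uniquely.
Write g(n) = an^3 + bn^2 + cn + d. Substituting each data point gives a linear system:
  27a + 9b + 3c + d = -377/3
  125a + 25b + 5c + d = -1499/3
  343a + 49b + 7c + d = -3821/3
  1331a + 121b + 11c + d = -13793/3
Solving the system yields a = -3, b = -5, c = 0, d = 1/3.
So g(n) = -3n^3 - 5n^2 + 1/3.
Then g(9) = -7775/3.

-7775/3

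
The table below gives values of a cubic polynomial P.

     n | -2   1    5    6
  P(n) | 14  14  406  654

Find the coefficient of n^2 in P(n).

6

Write P(n) = an^3 + bn^2 + cn + d. Substituting each data point gives a linear system:
  -8a + 4b - 2c + d = 14
  a + b + c + d = 14
  125a + 25b + 5c + d = 406
  216a + 36b + 6c + d = 654
Solving the system yields a = 2, b = 6, c = 0, d = 6.
So P(n) = 2n³ + 6n² + 6.
The coefficient of n^2 is 6.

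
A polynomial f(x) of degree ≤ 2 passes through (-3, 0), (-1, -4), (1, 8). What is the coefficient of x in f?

6

Write f(x) = ax^2 + bx + c. Substituting each data point gives a linear system:
  9a - 3b + c = 0
  a - b + c = -4
  a + b + c = 8
Solving the system yields a = 2, b = 6, c = 0.
So f(x) = 2x^2 + 6x.
The coefficient of x is 6.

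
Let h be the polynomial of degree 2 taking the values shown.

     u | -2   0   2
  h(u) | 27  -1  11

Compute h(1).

Using the Lagrange interpolation formula with nodes -2, 0, 2:
  L_0(u) = u(u - 2) / 8
  L_1(u) = (u + 2)(u - 2) / -4
  L_2(u) = (u + 2)u / 8
Then h(u) = 27·L_0(u) - 1·L_1(u) + 11·L_2(u).
Expanding and collecting terms gives h(u) = 5u^2 - 4u - 1.
Evaluating at u = 1: h(1) = 0.

0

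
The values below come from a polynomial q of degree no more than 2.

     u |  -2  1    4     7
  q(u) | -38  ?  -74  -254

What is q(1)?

-2

On equispaced nodes a degree-2 polynomial has vanishing third forward difference, so
  - q(-2) + 3·q(1) - 3·q(4) + q(7) = 0.
Substituting the known values and solving for q(1):
  3·q(1) = -6
  q(1) = -2.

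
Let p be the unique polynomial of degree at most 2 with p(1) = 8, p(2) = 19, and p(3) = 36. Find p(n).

Write p(n) = an^2 + bn + c. Substituting each data point gives a linear system:
  a + b + c = 8
  4a + 2b + c = 19
  9a + 3b + c = 36
Solving the system yields a = 3, b = 2, c = 3.
So p(n) = 3n^2 + 2n + 3.
Check: p(2) = 19. ✓

p(n) = 3n^2 + 2n + 3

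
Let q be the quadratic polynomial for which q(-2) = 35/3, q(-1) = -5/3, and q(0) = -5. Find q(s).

Using the Lagrange interpolation formula with nodes -2, -1, 0:
  L_0(s) = (s + 1)s / 2
  L_1(s) = (s + 2)s / -1
  L_2(s) = (s + 2)(s + 1) / 2
Then q(s) = 35/3·L_0(s) - 5/3·L_1(s) - 5·L_2(s).
Expanding and collecting terms gives q(s) = 5s^2 + (5/3)s - 5.
Check: q(-2) = 35/3. ✓

q(s) = 5s^2 + (5/3)s - 5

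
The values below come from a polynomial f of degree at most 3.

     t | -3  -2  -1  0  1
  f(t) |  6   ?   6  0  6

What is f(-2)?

The 4 known points determine the degree-3 polynomial uniquely.
Write f(t) = at^3 + bt^2 + ct + d. Substituting each data point gives a linear system:
  -27a + 9b - 3c + d = 6
  -a + b - c + d = 6
  d = 0
  a + b + c + d = 6
Solving the system yields a = 2, b = 6, c = -2, d = 0.
So f(t) = 2t³ + 6t² - 2t.
Then f(-2) = 12.

12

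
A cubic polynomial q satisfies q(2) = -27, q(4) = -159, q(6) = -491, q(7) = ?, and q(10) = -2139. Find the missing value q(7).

The 4 known points determine the degree-3 polynomial uniquely.
Write q(x) = ax^3 + bx^2 + cx + d. Substituting each data point gives a linear system:
  8a + 4b + 2c + d = -27
  64a + 16b + 4c + d = -159
  216a + 36b + 6c + d = -491
  1000a + 100b + 10c + d = -2139
Solving the system yields a = -2, b = -1, c = -4, d = 1.
So q(x) = -2x^3 - x^2 - 4x + 1.
Then q(7) = -762.

-762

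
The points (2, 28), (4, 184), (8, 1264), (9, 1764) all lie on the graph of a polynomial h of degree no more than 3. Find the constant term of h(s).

Write h(s) = as^3 + bs^2 + cs + d. Substituting each data point gives a linear system:
  8a + 4b + 2c + d = 28
  64a + 16b + 4c + d = 184
  512a + 64b + 8c + d = 1264
  729a + 81b + 9c + d = 1764
Solving the system yields a = 2, b = 4, c = -2, d = 0.
So h(s) = 2s^3 + 4s^2 - 2s.
The constant term is 0.

0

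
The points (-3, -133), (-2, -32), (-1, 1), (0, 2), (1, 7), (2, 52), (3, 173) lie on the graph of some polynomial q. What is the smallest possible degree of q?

3

Forward differences of the values at u = -3, -2, -1, 0, 1, 2, 3:
  q  : -133  -32  1  2  7  52  173
  Δ  : 101  33  1  5  45  121
  Δ^2: -68  -32  4  40  76
  Δ^3: 36  36  36  36
  Δ^4: 0  0  0
  Δ^5: 0  0
  Δ^6: 0
The third differences are constant (36) and nonzero, while all higher differences vanish, so the minimal degree is 3.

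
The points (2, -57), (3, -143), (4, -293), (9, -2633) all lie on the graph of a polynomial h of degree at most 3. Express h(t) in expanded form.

h(t) = -3t^3 - 5t^2 - 4t - 5

Write h(t) = at^3 + bt^2 + ct + d. Substituting each data point gives a linear system:
  8a + 4b + 2c + d = -57
  27a + 9b + 3c + d = -143
  64a + 16b + 4c + d = -293
  729a + 81b + 9c + d = -2633
Solving the system yields a = -3, b = -5, c = -4, d = -5.
So h(t) = -3t^3 - 5t^2 - 4t - 5.
Check: h(9) = -2633. ✓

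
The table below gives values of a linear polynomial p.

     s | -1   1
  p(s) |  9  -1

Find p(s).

Using the Lagrange interpolation formula with nodes -1, 1:
  L_0(s) = (s - 1) / -2
  L_1(s) = (s + 1) / 2
Then p(s) = 9·L_0(s) - 1·L_1(s).
Expanding and collecting terms gives p(s) = -5s + 4.
Check: p(-1) = 9. ✓

p(s) = -5s + 4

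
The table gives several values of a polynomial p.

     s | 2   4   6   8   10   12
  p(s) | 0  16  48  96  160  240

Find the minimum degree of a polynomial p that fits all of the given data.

2

Forward differences of the values at s = 2, 4, 6, 8, 10, 12:
  p  : 0  16  48  96  160  240
  Δ  : 16  32  48  64  80
  Δ^2: 16  16  16  16
  Δ^3: 0  0  0
  Δ^4: 0  0
  Δ^5: 0
The second differences are constant (16) and nonzero, while all higher differences vanish, so the minimal degree is 2.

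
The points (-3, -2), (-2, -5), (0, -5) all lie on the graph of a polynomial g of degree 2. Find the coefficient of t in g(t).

2

Write g(t) = at^2 + bt + c. Substituting each data point gives a linear system:
  9a - 3b + c = -2
  4a - 2b + c = -5
  c = -5
Solving the system yields a = 1, b = 2, c = -5.
So g(t) = t^2 + 2t - 5.
The coefficient of t is 2.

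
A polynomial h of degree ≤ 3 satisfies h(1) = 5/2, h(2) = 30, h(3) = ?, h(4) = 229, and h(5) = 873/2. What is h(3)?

The 4 known points determine the degree-3 polynomial uniquely.
Write h(s) = as^3 + bs^2 + cs + d. Substituting each data point gives a linear system:
  a + b + c + d = 5/2
  8a + 4b + 2c + d = 30
  64a + 16b + 4c + d = 229
  125a + 25b + 5c + d = 873/2
Solving the system yields a = 3, b = 3, c = -5/2, d = -1.
So h(s) = 3s^3 + 3s^2 - (5/2)s - 1.
Then h(3) = 199/2.

199/2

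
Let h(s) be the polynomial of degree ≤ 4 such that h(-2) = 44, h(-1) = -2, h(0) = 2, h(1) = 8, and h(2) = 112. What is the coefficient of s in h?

1

Write h(s) = as^4 + bs^3 + cs^2 + ds + e. Substituting each data point gives a linear system:
  16a - 8b + 4c - 2d + e = 44
  a - b + c - d + e = -2
  e = 2
  a + b + c + d + e = 8
  16a + 8b + 4c + 2d + e = 112
Solving the system yields a = 6, b = 4, c = -5, d = 1, e = 2.
So h(s) = 6s⁴ + 4s³ - 5s² + s + 2.
The coefficient of s is 1.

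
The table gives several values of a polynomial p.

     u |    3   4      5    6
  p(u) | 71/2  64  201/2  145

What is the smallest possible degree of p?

Forward differences of the values at u = 3, 4, 5, 6:
  p  : 71/2  64  201/2  145
  Δ  : 57/2  73/2  89/2
  Δ^2: 8  8
  Δ^3: 0
The second differences are constant (8) and nonzero, while all higher differences vanish, so the minimal degree is 2.

2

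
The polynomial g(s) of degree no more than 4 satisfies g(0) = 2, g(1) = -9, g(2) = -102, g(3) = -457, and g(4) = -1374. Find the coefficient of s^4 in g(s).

Write g(s) = as^4 + bs^3 + cs^2 + ds + e. Substituting each data point gives a linear system:
  e = 2
  a + b + c + d + e = -9
  16a + 8b + 4c + 2d + e = -102
  81a + 27b + 9c + 3d + e = -457
  256a + 64b + 16c + 4d + e = -1374
Solving the system yields a = -5, b = 0, c = -6, d = 0, e = 2.
So g(s) = -5s⁴ - 6s² + 2.
The leading coefficient is -5.

-5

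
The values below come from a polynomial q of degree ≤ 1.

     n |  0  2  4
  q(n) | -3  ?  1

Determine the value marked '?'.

On equispaced nodes a degree-1 polynomial has vanishing second forward difference, so
  q(0) - 2·q(2) + q(4) = 0.
Substituting the known values and solving for q(2):
  -2·q(2) = 2
  q(2) = -1.

-1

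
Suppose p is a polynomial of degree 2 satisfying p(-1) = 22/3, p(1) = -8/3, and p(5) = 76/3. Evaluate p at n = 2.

Write p(n) = an^2 + bn + c. Substituting each data point gives a linear system:
  a - b + c = 22/3
  a + b + c = -8/3
  25a + 5b + c = 76/3
Solving the system yields a = 2, b = -5, c = 1/3.
So p(n) = 2n^2 - 5n + 1/3.
Then p(2) = -5/3.

-5/3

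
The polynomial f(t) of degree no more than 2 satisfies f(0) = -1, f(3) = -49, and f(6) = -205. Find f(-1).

-9

Using the Lagrange interpolation formula with nodes 0, 3, 6:
  L_0(t) = (t - 3)(t - 6) / 18
  L_1(t) = t(t - 6) / -9
  L_2(t) = t(t - 3) / 18
Then f(t) = -1·L_0(t) - 49·L_1(t) - 205·L_2(t).
Expanding and collecting terms gives f(t) = -6t^2 + 2t - 1.
Evaluating at t = -1: f(-1) = -9.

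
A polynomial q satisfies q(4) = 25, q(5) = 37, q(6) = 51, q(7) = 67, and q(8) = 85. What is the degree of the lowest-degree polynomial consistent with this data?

2

Forward differences of the values at u = 4, 5, 6, 7, 8:
  q  : 25  37  51  67  85
  Δ  : 12  14  16  18
  Δ^2: 2  2  2
  Δ^3: 0  0
  Δ^4: 0
The second differences are constant (2) and nonzero, while all higher differences vanish, so the minimal degree is 2.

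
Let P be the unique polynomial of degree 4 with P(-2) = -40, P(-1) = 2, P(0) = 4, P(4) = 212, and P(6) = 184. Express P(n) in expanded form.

P(n) = -n^4 + 6n^3 + 5n^2 + 4

Write P(n) = an^4 + bn^3 + cn^2 + dn + e. Substituting each data point gives a linear system:
  16a - 8b + 4c - 2d + e = -40
  a - b + c - d + e = 2
  e = 4
  256a + 64b + 16c + 4d + e = 212
  1296a + 216b + 36c + 6d + e = 184
Solving the system yields a = -1, b = 6, c = 5, d = 0, e = 4.
So P(n) = -n⁴ + 6n³ + 5n² + 4.
Check: P(0) = 4. ✓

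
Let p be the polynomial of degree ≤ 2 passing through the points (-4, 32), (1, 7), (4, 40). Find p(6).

Using the Lagrange interpolation formula with nodes -4, 1, 4:
  L_0(s) = (s - 1)(s - 4) / 40
  L_1(s) = (s + 4)(s - 4) / -15
  L_2(s) = (s + 4)(s - 1) / 24
Then p(s) = 32·L_0(s) + 7·L_1(s) + 40·L_2(s).
Expanding and collecting terms gives p(s) = 2s² + s + 4.
Evaluating at s = 6: p(6) = 82.

82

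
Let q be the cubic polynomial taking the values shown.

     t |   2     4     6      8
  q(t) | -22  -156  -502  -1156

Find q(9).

Forward differences of the values at t = 2, 4, 6, 8:
  q  : -22  -156  -502  -1156
  Δ  : -134  -346  -654
  Δ^2: -212  -308
  Δ^3: -96
The third differences are constant, confirming degree 3.
Interpolating (Newton forward form) and evaluating at t = 9 gives q(9) = -3257/2.

-3257/2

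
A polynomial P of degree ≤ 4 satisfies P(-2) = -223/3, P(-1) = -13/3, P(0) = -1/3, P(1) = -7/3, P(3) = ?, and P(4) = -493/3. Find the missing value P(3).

-73/3

The 5 known points determine the degree-4 polynomial uniquely.
Write P(x) = ax^4 + bx^3 + cx^2 + dx + e. Substituting each data point gives a linear system:
  16a - 8b + 4c - 2d + e = -223/3
  a - b + c - d + e = -13/3
  e = -1/3
  a + b + c + d + e = -7/3
  256a + 64b + 16c + 4d + e = -493/3
Solving the system yields a = -2, b = 6, c = -1, d = -5, e = -1/3.
So P(x) = -2x^4 + 6x^3 - x^2 - 5x - 1/3.
Then P(3) = -73/3.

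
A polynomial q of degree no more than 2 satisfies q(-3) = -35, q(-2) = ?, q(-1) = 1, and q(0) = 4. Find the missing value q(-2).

On equispaced nodes a degree-2 polynomial has vanishing third forward difference, so
  - q(-3) + 3·q(-2) - 3·q(-1) + q(0) = 0.
Substituting the known values and solving for q(-2):
  3·q(-2) = -36
  q(-2) = -12.

-12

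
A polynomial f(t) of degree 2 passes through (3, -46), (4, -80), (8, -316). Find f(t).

Using the Lagrange interpolation formula with nodes 3, 4, 8:
  L_0(t) = (t - 4)(t - 8) / 5
  L_1(t) = (t - 3)(t - 8) / -4
  L_2(t) = (t - 3)(t - 4) / 20
Then f(t) = -46·L_0(t) - 80·L_1(t) - 316·L_2(t).
Expanding and collecting terms gives f(t) = -5t² + t - 4.
Check: f(4) = -80. ✓

f(t) = -5t^2 + t - 4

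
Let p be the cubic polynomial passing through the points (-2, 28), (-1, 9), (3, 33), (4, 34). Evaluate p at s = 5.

Using the Lagrange interpolation formula with nodes -2, -1, 3, 4:
  L_0(s) = (s + 1)(s - 3)(s - 4) / -30
  L_1(s) = (s + 2)(s - 3)(s - 4) / 20
  L_2(s) = (s + 2)(s + 1)(s - 4) / -20
  L_3(s) = (s + 2)(s + 1)(s - 3) / 30
Then p(s) = 28·L_0(s) + 9·L_1(s) + 33·L_2(s) + 34·L_3(s).
Expanding and collecting terms gives p(s) = -s^3 + 5s^2 + 3s + 6.
Evaluating at s = 5: p(5) = 21.

21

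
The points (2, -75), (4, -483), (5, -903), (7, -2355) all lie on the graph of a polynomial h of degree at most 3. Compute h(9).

-4863

Write h(u) = au^3 + bu^2 + cu + d. Substituting each data point gives a linear system:
  8a + 4b + 2c + d = -75
  64a + 16b + 4c + d = -483
  125a + 25b + 5c + d = -903
  343a + 49b + 7c + d = -2355
Solving the system yields a = -6, b = -6, c = 0, d = -3.
So h(u) = -6u³ - 6u² - 3.
Then h(9) = -4863.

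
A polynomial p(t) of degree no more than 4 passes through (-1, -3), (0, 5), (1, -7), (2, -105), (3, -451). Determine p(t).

p(t) = -4t^4 - 3t^3 - 6t^2 + t + 5

Write p(t) = at^4 + bt^3 + ct^2 + dt + e. Substituting each data point gives a linear system:
  a - b + c - d + e = -3
  e = 5
  a + b + c + d + e = -7
  16a + 8b + 4c + 2d + e = -105
  81a + 27b + 9c + 3d + e = -451
Solving the system yields a = -4, b = -3, c = -6, d = 1, e = 5.
So p(t) = -4t^4 - 3t^3 - 6t^2 + t + 5.
Check: p(3) = -451. ✓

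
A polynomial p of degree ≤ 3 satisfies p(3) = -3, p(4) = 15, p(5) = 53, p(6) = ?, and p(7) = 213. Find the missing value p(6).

The 4 known points determine the degree-3 polynomial uniquely.
Write p(u) = au^3 + bu^2 + cu + d. Substituting each data point gives a linear system:
  27a + 9b + 3c + d = -3
  64a + 16b + 4c + d = 15
  125a + 25b + 5c + d = 53
  343a + 49b + 7c + d = 213
Solving the system yields a = 1, b = -2, c = -5, d = 3.
So p(u) = u^3 - 2u^2 - 5u + 3.
Then p(6) = 117.

117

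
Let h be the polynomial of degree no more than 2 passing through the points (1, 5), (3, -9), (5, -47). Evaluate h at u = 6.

-75

Write h(u) = au^2 + bu + c. Substituting each data point gives a linear system:
  a + b + c = 5
  9a + 3b + c = -9
  25a + 5b + c = -47
Solving the system yields a = -3, b = 5, c = 3.
So h(u) = -3u² + 5u + 3.
Then h(6) = -75.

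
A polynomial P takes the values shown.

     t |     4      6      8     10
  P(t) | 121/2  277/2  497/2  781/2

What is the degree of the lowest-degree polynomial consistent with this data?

2

Forward differences of the values at t = 4, 6, 8, 10:
  P  : 121/2  277/2  497/2  781/2
  Δ  : 78  110  142
  Δ^2: 32  32
  Δ^3: 0
The second differences are constant (32) and nonzero, while all higher differences vanish, so the minimal degree is 2.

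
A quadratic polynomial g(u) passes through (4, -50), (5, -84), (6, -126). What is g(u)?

Write g(u) = au^2 + bu + c. Substituting each data point gives a linear system:
  16a + 4b + c = -50
  25a + 5b + c = -84
  36a + 6b + c = -126
Solving the system yields a = -4, b = 2, c = 6.
So g(u) = -4u^2 + 2u + 6.
Check: g(6) = -126. ✓

g(u) = -4u^2 + 2u + 6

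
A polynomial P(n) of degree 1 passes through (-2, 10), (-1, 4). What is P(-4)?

Using the Lagrange interpolation formula with nodes -2, -1:
  L_0(n) = (n + 1) / -1
  L_1(n) = (n + 2) / 1
Then P(n) = 10·L_0(n) + 4·L_1(n).
Expanding and collecting terms gives P(n) = -6n - 2.
Evaluating at n = -4: P(-4) = 22.

22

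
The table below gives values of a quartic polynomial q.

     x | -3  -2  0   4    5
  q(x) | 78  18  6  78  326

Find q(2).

Using the Lagrange interpolation formula with nodes -3, -2, 0, 4, 5:
  L_0(x) = (x + 2)x(x - 4)(x - 5) / 168
  L_1(x) = (x + 3)x(x - 4)(x - 5) / -84
  L_2(x) = (x + 3)(x + 2)(x - 4)(x - 5) / 120
  L_3(x) = (x + 3)(x + 2)x(x - 5) / -168
  L_4(x) = (x + 3)(x + 2)x(x - 4) / 280
Then q(x) = 78·L_0(x) + 18·L_1(x) + 6·L_2(x) + 78·L_3(x) + 326·L_4(x).
Expanding and collecting terms gives q(x) = x^4 - x^3 - 6x^2 - 6x + 6.
Evaluating at x = 2: q(2) = -22.

-22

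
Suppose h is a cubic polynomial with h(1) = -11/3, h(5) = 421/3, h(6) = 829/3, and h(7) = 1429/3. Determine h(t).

Write h(t) = at^3 + bt^2 + ct + d. Substituting each data point gives a linear system:
  a + b + c + d = -11/3
  125a + 25b + 5c + d = 421/3
  216a + 36b + 6c + d = 829/3
  343a + 49b + 7c + d = 1429/3
Solving the system yields a = 2, b = -4, c = -2, d = 1/3.
So h(t) = 2t³ - 4t² - 2t + 1/3.
Check: h(5) = 421/3. ✓

h(t) = 2t^3 - 4t^2 - 2t + 1/3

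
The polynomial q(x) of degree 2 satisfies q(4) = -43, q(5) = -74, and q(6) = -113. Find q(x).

Write q(x) = ax^2 + bx + c. Substituting each data point gives a linear system:
  16a + 4b + c = -43
  25a + 5b + c = -74
  36a + 6b + c = -113
Solving the system yields a = -4, b = 5, c = 1.
So q(x) = -4x² + 5x + 1.
Check: q(4) = -43. ✓

q(x) = -4x^2 + 5x + 1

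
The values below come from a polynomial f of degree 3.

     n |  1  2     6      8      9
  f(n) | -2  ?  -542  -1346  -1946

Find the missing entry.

The 4 known points determine the degree-3 polynomial uniquely.
Write f(n) = an^3 + bn^2 + cn + d. Substituting each data point gives a linear system:
  a + b + c + d = -2
  216a + 36b + 6c + d = -542
  512a + 64b + 8c + d = -1346
  729a + 81b + 9c + d = -1946
Solving the system yields a = -3, b = 3, c = 0, d = -2.
So f(n) = -3n^3 + 3n^2 - 2.
Then f(2) = -14.

-14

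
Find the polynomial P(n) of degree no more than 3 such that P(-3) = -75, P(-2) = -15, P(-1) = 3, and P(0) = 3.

Write P(n) = an^3 + bn^2 + cn + d. Substituting each data point gives a linear system:
  -27a + 9b - 3c + d = -75
  -8a + 4b - 2c + d = -15
  -a + b - c + d = 3
  d = 3
Solving the system yields a = 4, b = 3, c = -1, d = 3.
So P(n) = 4n^3 + 3n^2 - n + 3.
Check: P(-3) = -75. ✓

P(n) = 4n^3 + 3n^2 - n + 3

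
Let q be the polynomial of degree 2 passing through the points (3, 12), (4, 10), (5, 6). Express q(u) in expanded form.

Write q(u) = au^2 + bu + c. Substituting each data point gives a linear system:
  9a + 3b + c = 12
  16a + 4b + c = 10
  25a + 5b + c = 6
Solving the system yields a = -1, b = 5, c = 6.
So q(u) = -u² + 5u + 6.
Check: q(3) = 12. ✓

q(u) = -u^2 + 5u + 6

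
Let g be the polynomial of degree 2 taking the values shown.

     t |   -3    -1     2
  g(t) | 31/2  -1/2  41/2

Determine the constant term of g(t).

Write g(t) = at^2 + bt + c. Substituting each data point gives a linear system:
  9a - 3b + c = 31/2
  a - b + c = -1/2
  4a + 2b + c = 41/2
Solving the system yields a = 3, b = 4, c = 1/2.
So g(t) = 3t^2 + 4t + 1/2.
The constant term is 1/2.

1/2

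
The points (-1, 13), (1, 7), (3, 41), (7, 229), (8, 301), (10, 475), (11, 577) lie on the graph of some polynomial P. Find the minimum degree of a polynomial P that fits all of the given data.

2

Divided differences on the nodes -1, 1, 3, 7, 8, 10, 11:
  order 0: 13  7  41  229  301  475  577
  order 1: -3  17  47  72  87  102
  order 2: 5  5  5  5  5
  order 3: 0  0  0  0
  order 4: 0  0  0
  order 5: 0  0
  order 6: 0
The order-2 divided differences are all 5 (nonzero) and every higher order vanishes, so the data lies on a polynomial of degree exactly 2.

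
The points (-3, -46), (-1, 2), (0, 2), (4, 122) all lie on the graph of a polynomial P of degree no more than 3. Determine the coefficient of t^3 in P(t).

2

Write P(t) = at^3 + bt^2 + ct + d. Substituting each data point gives a linear system:
  -27a + 9b - 3c + d = -46
  -a + b - c + d = 2
  d = 2
  64a + 16b + 4c + d = 122
Solving the system yields a = 2, b = 0, c = -2, d = 2.
So P(t) = 2t³ - 2t + 2.
The leading coefficient is 2.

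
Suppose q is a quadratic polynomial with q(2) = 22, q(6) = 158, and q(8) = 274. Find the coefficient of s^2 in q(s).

4

Write q(s) = as^2 + bs + c. Substituting each data point gives a linear system:
  4a + 2b + c = 22
  36a + 6b + c = 158
  64a + 8b + c = 274
Solving the system yields a = 4, b = 2, c = 2.
So q(s) = 4s² + 2s + 2.
The leading coefficient is 4.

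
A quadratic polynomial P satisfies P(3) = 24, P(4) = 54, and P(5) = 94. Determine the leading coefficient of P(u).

5

Write P(u) = au^2 + bu + c. Substituting each data point gives a linear system:
  9a + 3b + c = 24
  16a + 4b + c = 54
  25a + 5b + c = 94
Solving the system yields a = 5, b = -5, c = -6.
So P(u) = 5u^2 - 5u - 6.
The leading coefficient is 5.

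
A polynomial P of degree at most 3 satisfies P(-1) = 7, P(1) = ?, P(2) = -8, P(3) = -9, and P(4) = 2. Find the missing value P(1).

-1

The 4 known points determine the degree-3 polynomial uniquely.
Write P(t) = at^3 + bt^2 + ct + d. Substituting each data point gives a linear system:
  -a + b - c + d = 7
  8a + 4b + 2c + d = -8
  27a + 9b + 3c + d = -9
  64a + 16b + 4c + d = 2
Solving the system yields a = 1, b = -3, c = -5, d = 6.
So P(t) = t^3 - 3t^2 - 5t + 6.
Then P(1) = -1.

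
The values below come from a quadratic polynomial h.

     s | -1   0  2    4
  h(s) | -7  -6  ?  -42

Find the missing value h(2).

The 3 known points determine the degree-2 polynomial uniquely.
Write h(s) = as^2 + bs + c. Substituting each data point gives a linear system:
  a - b + c = -7
  c = -6
  16a + 4b + c = -42
Solving the system yields a = -2, b = -1, c = -6.
So h(s) = -2s^2 - s - 6.
Then h(2) = -16.

-16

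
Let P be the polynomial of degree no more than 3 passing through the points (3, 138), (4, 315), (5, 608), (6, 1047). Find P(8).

Using the Lagrange interpolation formula with nodes 3, 4, 5, 6:
  L_0(x) = (x - 4)(x - 5)(x - 6) / -6
  L_1(x) = (x - 3)(x - 5)(x - 6) / 2
  L_2(x) = (x - 3)(x - 4)(x - 6) / -2
  L_3(x) = (x - 3)(x - 4)(x - 5) / 6
Then P(x) = 138·L_0(x) + 315·L_1(x) + 608·L_2(x) + 1047·L_3(x).
Expanding and collecting terms gives P(x) = 5x³ - 2x² + 6x + 3.
Evaluating at x = 8: P(8) = 2483.

2483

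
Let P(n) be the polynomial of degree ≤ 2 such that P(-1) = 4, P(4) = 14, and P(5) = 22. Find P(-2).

8

Using the Lagrange interpolation formula with nodes -1, 4, 5:
  L_0(n) = (n - 4)(n - 5) / 30
  L_1(n) = (n + 1)(n - 5) / -5
  L_2(n) = (n + 1)(n - 4) / 6
Then P(n) = 4·L_0(n) + 14·L_1(n) + 22·L_2(n).
Expanding and collecting terms gives P(n) = n² - n + 2.
Evaluating at n = -2: P(-2) = 8.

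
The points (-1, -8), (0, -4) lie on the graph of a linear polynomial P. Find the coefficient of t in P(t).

4

Write P(t) = at + b. Substituting each data point gives a linear system:
  -a + b = -8
  b = -4
Solving the system yields a = 4, b = -4.
So P(t) = 4t - 4.
The leading coefficient is 4.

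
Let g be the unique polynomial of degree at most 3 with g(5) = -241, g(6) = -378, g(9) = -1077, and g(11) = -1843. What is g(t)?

g(t) = -t^3 - 4t^2 - 2t - 6

Using the Lagrange interpolation formula with nodes 5, 6, 9, 11:
  L_0(t) = (t - 6)(t - 9)(t - 11) / -24
  L_1(t) = (t - 5)(t - 9)(t - 11) / 15
  L_2(t) = (t - 5)(t - 6)(t - 11) / -24
  L_3(t) = (t - 5)(t - 6)(t - 9) / 60
Then g(t) = -241·L_0(t) - 378·L_1(t) - 1077·L_2(t) - 1843·L_3(t).
Expanding and collecting terms gives g(t) = -t^3 - 4t^2 - 2t - 6.
Check: g(5) = -241. ✓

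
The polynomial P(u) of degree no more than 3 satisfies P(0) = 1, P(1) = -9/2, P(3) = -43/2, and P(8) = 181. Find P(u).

Write P(u) = au^3 + bu^2 + cu + d. Substituting each data point gives a linear system:
  d = 1
  a + b + c + d = -9/2
  27a + 9b + 3c + d = -43/2
  512a + 64b + 8c + d = 181
Solving the system yields a = 1, b = -5, c = -3/2, d = 1.
So P(u) = u^3 - 5u^2 - (3/2)u + 1.
Check: P(3) = -43/2. ✓

P(u) = u^3 - 5u^2 - (3/2)u + 1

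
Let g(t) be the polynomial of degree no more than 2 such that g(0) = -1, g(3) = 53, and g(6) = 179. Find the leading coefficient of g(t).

Write g(t) = at^2 + bt + c. Substituting each data point gives a linear system:
  c = -1
  9a + 3b + c = 53
  36a + 6b + c = 179
Solving the system yields a = 4, b = 6, c = -1.
So g(t) = 4t^2 + 6t - 1.
The leading coefficient is 4.

4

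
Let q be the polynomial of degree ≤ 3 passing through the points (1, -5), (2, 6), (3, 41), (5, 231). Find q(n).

Using the Lagrange interpolation formula with nodes 1, 2, 3, 5:
  L_0(n) = (n - 2)(n - 3)(n - 5) / -8
  L_1(n) = (n - 1)(n - 3)(n - 5) / 3
  L_2(n) = (n - 1)(n - 2)(n - 5) / -4
  L_3(n) = (n - 1)(n - 2)(n - 3) / 24
Then q(n) = -5·L_0(n) + 6·L_1(n) + 41·L_2(n) + 231·L_3(n).
Expanding and collecting terms gives q(n) = 2n³ - 3n - 4.
Check: q(1) = -5. ✓

q(n) = 2n^3 - 3n - 4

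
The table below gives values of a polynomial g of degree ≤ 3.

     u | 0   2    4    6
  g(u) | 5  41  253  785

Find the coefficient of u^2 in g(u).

4

Write g(u) = au^3 + bu^2 + cu + d. Substituting each data point gives a linear system:
  d = 5
  8a + 4b + 2c + d = 41
  64a + 16b + 4c + d = 253
  216a + 36b + 6c + d = 785
Solving the system yields a = 3, b = 4, c = -2, d = 5.
So g(u) = 3u³ + 4u² - 2u + 5.
The coefficient of u^2 is 4.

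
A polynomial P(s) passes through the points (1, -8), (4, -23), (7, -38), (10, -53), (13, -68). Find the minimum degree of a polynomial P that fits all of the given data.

Forward differences of the values at s = 1, 4, 7, 10, 13:
  P  : -8  -23  -38  -53  -68
  Δ  : -15  -15  -15  -15
  Δ^2: 0  0  0
  Δ^3: 0  0
  Δ^4: 0
The first differences are constant (-15) and nonzero, while all higher differences vanish, so the minimal degree is 1.

1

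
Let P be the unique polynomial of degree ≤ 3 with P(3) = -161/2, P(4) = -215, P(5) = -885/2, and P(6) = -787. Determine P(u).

P(u) = -4u^3 + (3/2)u^2 + 3u + 5

Write P(u) = au^3 + bu^2 + cu + d. Substituting each data point gives a linear system:
  27a + 9b + 3c + d = -161/2
  64a + 16b + 4c + d = -215
  125a + 25b + 5c + d = -885/2
  216a + 36b + 6c + d = -787
Solving the system yields a = -4, b = 3/2, c = 3, d = 5.
So P(u) = -4u³ + (3/2)u² + 3u + 5.
Check: P(3) = -161/2. ✓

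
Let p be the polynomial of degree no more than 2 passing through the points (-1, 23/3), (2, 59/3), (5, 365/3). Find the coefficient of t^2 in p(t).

5

Write p(t) = at^2 + bt + c. Substituting each data point gives a linear system:
  a - b + c = 23/3
  4a + 2b + c = 59/3
  25a + 5b + c = 365/3
Solving the system yields a = 5, b = -1, c = 5/3.
So p(t) = 5t^2 - t + 5/3.
The leading coefficient is 5.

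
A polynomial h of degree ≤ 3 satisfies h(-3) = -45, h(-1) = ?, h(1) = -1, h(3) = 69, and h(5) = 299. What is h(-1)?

-7

The 4 known points determine the degree-3 polynomial uniquely.
Write h(n) = an^3 + bn^2 + cn + d. Substituting each data point gives a linear system:
  -27a + 9b - 3c + d = -45
  a + b + c + d = -1
  27a + 9b + 3c + d = 69
  125a + 25b + 5c + d = 299
Solving the system yields a = 2, b = 2, c = 1, d = -6.
So h(n) = 2n^3 + 2n^2 + n - 6.
Then h(-1) = -7.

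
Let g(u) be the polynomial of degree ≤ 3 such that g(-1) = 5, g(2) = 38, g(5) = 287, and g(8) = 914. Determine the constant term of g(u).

Write g(u) = au^3 + bu^2 + cu + d. Substituting each data point gives a linear system:
  -a + b - c + d = 5
  8a + 4b + 2c + d = 38
  125a + 25b + 5c + d = 287
  512a + 64b + 8c + d = 914
Solving the system yields a = 1, b = 6, c = 2, d = 2.
So g(u) = u^3 + 6u^2 + 2u + 2.
The constant term is 2.

2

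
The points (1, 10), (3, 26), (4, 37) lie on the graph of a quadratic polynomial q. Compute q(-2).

1

Using the Lagrange interpolation formula with nodes 1, 3, 4:
  L_0(x) = (x - 3)(x - 4) / 6
  L_1(x) = (x - 1)(x - 4) / -2
  L_2(x) = (x - 1)(x - 3) / 3
Then q(x) = 10·L_0(x) + 26·L_1(x) + 37·L_2(x).
Expanding and collecting terms gives q(x) = x² + 4x + 5.
Evaluating at x = -2: q(-2) = 1.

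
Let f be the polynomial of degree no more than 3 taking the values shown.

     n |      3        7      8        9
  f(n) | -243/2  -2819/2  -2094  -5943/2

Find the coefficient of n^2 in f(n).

-1/2

Write f(n) = an^3 + bn^2 + cn + d. Substituting each data point gives a linear system:
  27a + 9b + 3c + d = -243/2
  343a + 49b + 7c + d = -2819/2
  512a + 64b + 8c + d = -2094
  729a + 81b + 9c + d = -5943/2
Solving the system yields a = -4, b = -1/2, c = -1, d = -6.
So f(n) = -4n^3 - (1/2)n^2 - n - 6.
The coefficient of n^2 is -1/2.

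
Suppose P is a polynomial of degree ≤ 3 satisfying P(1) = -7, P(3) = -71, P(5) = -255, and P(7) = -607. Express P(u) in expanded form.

Write P(u) = au^3 + bu^2 + cu + d. Substituting each data point gives a linear system:
  a + b + c + d = -7
  27a + 9b + 3c + d = -71
  125a + 25b + 5c + d = -255
  343a + 49b + 7c + d = -607
Solving the system yields a = -1, b = -6, c = 5, d = -5.
So P(u) = -u³ - 6u² + 5u - 5.
Check: P(5) = -255. ✓

P(u) = -u^3 - 6u^2 + 5u - 5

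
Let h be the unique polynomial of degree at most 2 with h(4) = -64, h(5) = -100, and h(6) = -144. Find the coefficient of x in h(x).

Write h(x) = ax^2 + bx + c. Substituting each data point gives a linear system:
  16a + 4b + c = -64
  25a + 5b + c = -100
  36a + 6b + c = -144
Solving the system yields a = -4, b = 0, c = 0.
So h(x) = -4x^2.
The coefficient of x is 0.

0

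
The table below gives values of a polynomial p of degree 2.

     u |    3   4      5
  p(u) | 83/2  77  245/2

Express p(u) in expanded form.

Using the Lagrange interpolation formula with nodes 3, 4, 5:
  L_0(u) = (u - 4)(u - 5) / 2
  L_1(u) = (u - 3)(u - 5) / -1
  L_2(u) = (u - 3)(u - 4) / 2
Then p(u) = 83/2·L_0(u) + 77·L_1(u) + 245/2·L_2(u).
Expanding and collecting terms gives p(u) = 5u² + (1/2)u - 5.
Check: p(4) = 77. ✓

p(u) = 5u^2 + (1/2)u - 5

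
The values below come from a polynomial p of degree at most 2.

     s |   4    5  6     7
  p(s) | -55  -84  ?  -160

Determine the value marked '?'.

On equispaced nodes a degree-2 polynomial has vanishing third forward difference, so
  - p(4) + 3·p(5) - 3·p(6) + p(7) = 0.
Substituting the known values and solving for p(6):
  -3·p(6) = 357
  p(6) = -119.

-119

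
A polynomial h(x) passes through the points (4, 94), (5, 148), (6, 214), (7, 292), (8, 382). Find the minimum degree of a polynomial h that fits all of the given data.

2

Forward differences of the values at x = 4, 5, 6, 7, 8:
  h  : 94  148  214  292  382
  Δ  : 54  66  78  90
  Δ^2: 12  12  12
  Δ^3: 0  0
  Δ^4: 0
The second differences are constant (12) and nonzero, while all higher differences vanish, so the minimal degree is 2.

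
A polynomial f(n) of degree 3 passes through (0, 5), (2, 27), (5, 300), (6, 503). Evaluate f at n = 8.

Using the Lagrange interpolation formula with nodes 0, 2, 5, 6:
  L_0(n) = (n - 2)(n - 5)(n - 6) / -60
  L_1(n) = n(n - 5)(n - 6) / 24
  L_2(n) = n(n - 2)(n - 6) / -15
  L_3(n) = n(n - 2)(n - 5) / 24
Then f(n) = 5·L_0(n) + 27·L_1(n) + 300·L_2(n) + 503·L_3(n).
Expanding and collecting terms gives f(n) = 2n^3 + 2n^2 - n + 5.
Evaluating at n = 8: f(8) = 1149.

1149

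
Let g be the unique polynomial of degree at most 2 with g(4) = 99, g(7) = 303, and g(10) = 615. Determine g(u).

g(u) = 6u^2 + 2u - 5

Write g(u) = au^2 + bu + c. Substituting each data point gives a linear system:
  16a + 4b + c = 99
  49a + 7b + c = 303
  100a + 10b + c = 615
Solving the system yields a = 6, b = 2, c = -5.
So g(u) = 6u² + 2u - 5.
Check: g(4) = 99. ✓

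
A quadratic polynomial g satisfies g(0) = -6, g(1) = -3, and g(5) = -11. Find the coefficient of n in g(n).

Write g(n) = an^2 + bn + c. Substituting each data point gives a linear system:
  c = -6
  a + b + c = -3
  25a + 5b + c = -11
Solving the system yields a = -1, b = 4, c = -6.
So g(n) = -n^2 + 4n - 6.
The coefficient of n is 4.

4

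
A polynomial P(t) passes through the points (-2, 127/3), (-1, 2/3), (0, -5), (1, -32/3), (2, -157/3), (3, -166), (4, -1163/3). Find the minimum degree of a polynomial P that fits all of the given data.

Forward differences of the values at t = -2, -1, 0, 1, 2, 3, 4:
  P  : 127/3  2/3  -5  -32/3  -157/3  -166  -1163/3
  Δ  : -125/3  -17/3  -17/3  -125/3  -341/3  -665/3
  Δ^2: 36  0  -36  -72  -108
  Δ^3: -36  -36  -36  -36
  Δ^4: 0  0  0
  Δ^5: 0  0
  Δ^6: 0
The third differences are constant (-36) and nonzero, while all higher differences vanish, so the minimal degree is 3.

3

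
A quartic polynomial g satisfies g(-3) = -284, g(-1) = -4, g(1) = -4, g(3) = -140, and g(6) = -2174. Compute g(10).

-17626

Write g(n) = an^4 + bn^3 + cn^2 + dn + e. Substituting each data point gives a linear system:
  81a - 27b + 9c - 3d + e = -284
  a - b + c - d + e = -4
  a + b + c + d + e = -4
  81a + 27b + 9c + 3d + e = -140
  1296a + 216b + 36c + 6d + e = -2174
Solving the system yields a = -2, b = 3, c = -6, d = -3, e = 4.
So g(n) = -2n^4 + 3n^3 - 6n^2 - 3n + 4.
Then g(10) = -17626.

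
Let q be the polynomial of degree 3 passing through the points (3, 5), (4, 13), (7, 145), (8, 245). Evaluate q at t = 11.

797

Write q(t) = at^3 + bt^2 + ct + d. Substituting each data point gives a linear system:
  27a + 9b + 3c + d = 5
  64a + 16b + 4c + d = 13
  343a + 49b + 7c + d = 145
  512a + 64b + 8c + d = 245
Solving the system yields a = 1, b = -5, c = 6, d = 5.
So q(t) = t³ - 5t² + 6t + 5.
Then q(11) = 797.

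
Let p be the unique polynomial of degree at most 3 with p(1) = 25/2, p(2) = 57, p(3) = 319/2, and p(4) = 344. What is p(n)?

p(n) = 4n^3 + 5n^2 + (3/2)n + 2

Write p(n) = an^3 + bn^2 + cn + d. Substituting each data point gives a linear system:
  a + b + c + d = 25/2
  8a + 4b + 2c + d = 57
  27a + 9b + 3c + d = 319/2
  64a + 16b + 4c + d = 344
Solving the system yields a = 4, b = 5, c = 3/2, d = 2.
So p(n) = 4n^3 + 5n^2 + (3/2)n + 2.
Check: p(2) = 57. ✓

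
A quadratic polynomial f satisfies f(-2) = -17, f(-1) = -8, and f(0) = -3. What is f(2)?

Write f(t) = at^2 + bt + c. Substituting each data point gives a linear system:
  4a - 2b + c = -17
  a - b + c = -8
  c = -3
Solving the system yields a = -2, b = 3, c = -3.
So f(t) = -2t^2 + 3t - 3.
Then f(2) = -5.

-5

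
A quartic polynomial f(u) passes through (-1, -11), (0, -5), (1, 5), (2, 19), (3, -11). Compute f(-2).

Using the Lagrange interpolation formula with nodes -1, 0, 1, 2, 3:
  L_0(u) = u(u - 1)(u - 2)(u - 3) / 24
  L_1(u) = (u + 1)(u - 1)(u - 2)(u - 3) / -6
  L_2(u) = (u + 1)u(u - 2)(u - 3) / 4
  L_3(u) = (u + 1)u(u - 1)(u - 3) / -6
  L_4(u) = (u + 1)u(u - 1)(u - 2) / 24
Then f(u) = -11·L_0(u) - 5·L_1(u) + 5·L_2(u) + 19·L_3(u) - 11·L_4(u).
Expanding and collecting terms gives f(u) = -2u^4 + 4u^3 + 4u^2 + 4u - 5.
Evaluating at u = -2: f(-2) = -61.

-61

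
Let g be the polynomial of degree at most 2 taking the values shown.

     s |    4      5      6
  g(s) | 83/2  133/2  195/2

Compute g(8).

355/2

Forward differences of the values at s = 4, 5, 6:
  g  : 83/2  133/2  195/2
  Δ  : 25  31
  Δ^2: 6
The second differences are constant, confirming degree 2.
Interpolating (Newton forward form) and evaluating at s = 8 gives g(8) = 355/2.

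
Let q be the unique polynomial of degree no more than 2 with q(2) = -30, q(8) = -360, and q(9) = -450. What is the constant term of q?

Write q(s) = as^2 + bs + c. Substituting each data point gives a linear system:
  4a + 2b + c = -30
  64a + 8b + c = -360
  81a + 9b + c = -450
Solving the system yields a = -5, b = -5, c = 0.
So q(s) = -5s^2 - 5s.
The constant term is 0.

0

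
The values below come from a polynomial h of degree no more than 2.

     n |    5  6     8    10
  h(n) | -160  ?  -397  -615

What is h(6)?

The 3 known points determine the degree-2 polynomial uniquely.
Write h(n) = an^2 + bn + c. Substituting each data point gives a linear system:
  25a + 5b + c = -160
  64a + 8b + c = -397
  100a + 10b + c = -615
Solving the system yields a = -6, b = -1, c = -5.
So h(n) = -6n² - n - 5.
Then h(6) = -227.

-227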